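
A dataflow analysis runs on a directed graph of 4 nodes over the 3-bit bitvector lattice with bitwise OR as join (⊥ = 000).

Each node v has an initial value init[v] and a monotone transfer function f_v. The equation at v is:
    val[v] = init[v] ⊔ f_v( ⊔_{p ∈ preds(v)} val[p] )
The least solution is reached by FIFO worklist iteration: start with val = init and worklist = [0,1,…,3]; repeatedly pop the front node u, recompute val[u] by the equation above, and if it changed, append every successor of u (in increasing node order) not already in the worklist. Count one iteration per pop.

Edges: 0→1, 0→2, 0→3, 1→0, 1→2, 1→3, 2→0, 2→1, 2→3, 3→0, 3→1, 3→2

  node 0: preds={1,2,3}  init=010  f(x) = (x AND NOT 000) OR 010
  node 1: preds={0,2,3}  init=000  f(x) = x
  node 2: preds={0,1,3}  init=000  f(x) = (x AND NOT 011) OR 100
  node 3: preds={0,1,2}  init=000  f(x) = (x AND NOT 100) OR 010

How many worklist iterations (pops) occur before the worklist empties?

Trace (9 dequeues):
  [1] u=0 | in 000 | out 010 | ==
  [2] u=1 | in 010 | out 010 | prev 000 | push {0}
  [3] u=2 | in 010 | out 100 | prev 000 | push {1}
  [4] u=3 | in 110 | out 010 | prev 000 | push {2}
  [5] u=0 | in 110 | out 110 | prev 010 | push {3}
  [6] u=1 | in 110 | out 110 | prev 010 | push {0}
  [7] u=2 | in 110 | out 100 | ==
  [8] u=3 | in 110 | out 010 | ==
  [9] u=0 | in 110 | out 110 | ==

Converged values:
  [0] 110
  [1] 110
  [2] 100
  [3] 010

9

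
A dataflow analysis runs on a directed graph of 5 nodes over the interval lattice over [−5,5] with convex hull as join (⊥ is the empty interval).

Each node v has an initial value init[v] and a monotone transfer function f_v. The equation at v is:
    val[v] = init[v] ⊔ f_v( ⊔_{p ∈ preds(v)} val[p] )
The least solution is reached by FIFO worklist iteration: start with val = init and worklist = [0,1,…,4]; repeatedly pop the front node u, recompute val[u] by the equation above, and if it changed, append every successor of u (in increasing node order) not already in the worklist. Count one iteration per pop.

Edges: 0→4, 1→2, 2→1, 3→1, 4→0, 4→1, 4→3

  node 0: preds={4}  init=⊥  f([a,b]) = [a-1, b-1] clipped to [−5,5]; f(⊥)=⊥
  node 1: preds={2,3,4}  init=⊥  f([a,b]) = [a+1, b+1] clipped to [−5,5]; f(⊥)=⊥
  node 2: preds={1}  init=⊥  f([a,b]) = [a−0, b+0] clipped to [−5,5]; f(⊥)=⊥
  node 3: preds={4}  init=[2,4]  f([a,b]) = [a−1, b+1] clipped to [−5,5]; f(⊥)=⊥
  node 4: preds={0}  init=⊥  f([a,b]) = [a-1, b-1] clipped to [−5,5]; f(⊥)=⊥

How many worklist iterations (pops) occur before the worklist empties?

6

Iteration log — 6 steps:
  step 1. node 0  ⊔preds=⊥  new=⊥  stable
  step 2. node 1  ⊔preds=[2,4]  new=[3,5]  old=⊥  +wl: 
  step 3. node 2  ⊔preds=[3,5]  new=[3,5]  old=⊥  +wl: 1
  step 4. node 3  ⊔preds=⊥  new=[2,4]  stable
  step 5. node 4  ⊔preds=⊥  new=⊥  stable
  step 6. node 1  ⊔preds=[2,5]  new=[3,5]  stable

Least fixpoint reached:
  node 0: ⊥
  node 1: [3,5]
  node 2: [3,5]
  node 3: [2,4]
  node 4: ⊥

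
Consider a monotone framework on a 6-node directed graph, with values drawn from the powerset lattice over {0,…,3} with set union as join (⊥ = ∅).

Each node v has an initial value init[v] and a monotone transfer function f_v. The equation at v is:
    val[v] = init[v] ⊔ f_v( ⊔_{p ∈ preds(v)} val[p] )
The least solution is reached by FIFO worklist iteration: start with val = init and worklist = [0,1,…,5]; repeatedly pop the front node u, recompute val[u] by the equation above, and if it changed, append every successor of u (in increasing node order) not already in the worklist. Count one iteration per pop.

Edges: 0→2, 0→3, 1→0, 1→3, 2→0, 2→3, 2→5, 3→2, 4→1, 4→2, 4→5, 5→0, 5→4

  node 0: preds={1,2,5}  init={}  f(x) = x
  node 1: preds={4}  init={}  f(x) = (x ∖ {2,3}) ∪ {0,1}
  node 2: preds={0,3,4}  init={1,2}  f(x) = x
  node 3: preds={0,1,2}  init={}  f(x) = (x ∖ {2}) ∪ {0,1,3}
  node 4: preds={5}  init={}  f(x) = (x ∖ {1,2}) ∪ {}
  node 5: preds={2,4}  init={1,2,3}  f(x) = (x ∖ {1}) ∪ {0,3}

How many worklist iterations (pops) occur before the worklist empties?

15

Iteration log — 15 steps:
  step 1. node 0  ⊔preds={1,2,3}  new={1,2,3}  old={}  +wl: 
  step 2. node 1  ⊔preds={}  new={0,1}  old={}  +wl: 0
  step 3. node 2  ⊔preds={1,2,3}  new={1,2,3}  old={1,2}  +wl: 
  step 4. node 3  ⊔preds={0,1,2,3}  new={0,1,3}  old={}  +wl: 2
  step 5. node 4  ⊔preds={1,2,3}  new={3}  old={}  +wl: 1
  step 6. node 5  ⊔preds={1,2,3}  new={0,1,2,3}  old={1,2,3}  +wl: 4
  step 7. node 0  ⊔preds={0,1,2,3}  new={0,1,2,3}  old={1,2,3}  +wl: 3
  step 8. node 2  ⊔preds={0,1,2,3}  new={0,1,2,3}  old={1,2,3}  +wl: 0,5
  step 9. node 1  ⊔preds={3}  new={0,1}  stable
  step 10. node 4  ⊔preds={0,1,2,3}  new={0,3}  old={3}  +wl: 1,2
  step 11. node 3  ⊔preds={0,1,2,3}  new={0,1,3}  stable
  step 12. node 0  ⊔preds={0,1,2,3}  new={0,1,2,3}  stable
  step 13. node 5  ⊔preds={0,1,2,3}  new={0,1,2,3}  stable
  step 14. node 1  ⊔preds={0,3}  new={0,1}  stable
  step 15. node 2  ⊔preds={0,1,2,3}  new={0,1,2,3}  stable

Least fixpoint reached:
  node 0: {0,1,2,3}
  node 1: {0,1}
  node 2: {0,1,2,3}
  node 3: {0,1,3}
  node 4: {0,3}
  node 5: {0,1,2,3}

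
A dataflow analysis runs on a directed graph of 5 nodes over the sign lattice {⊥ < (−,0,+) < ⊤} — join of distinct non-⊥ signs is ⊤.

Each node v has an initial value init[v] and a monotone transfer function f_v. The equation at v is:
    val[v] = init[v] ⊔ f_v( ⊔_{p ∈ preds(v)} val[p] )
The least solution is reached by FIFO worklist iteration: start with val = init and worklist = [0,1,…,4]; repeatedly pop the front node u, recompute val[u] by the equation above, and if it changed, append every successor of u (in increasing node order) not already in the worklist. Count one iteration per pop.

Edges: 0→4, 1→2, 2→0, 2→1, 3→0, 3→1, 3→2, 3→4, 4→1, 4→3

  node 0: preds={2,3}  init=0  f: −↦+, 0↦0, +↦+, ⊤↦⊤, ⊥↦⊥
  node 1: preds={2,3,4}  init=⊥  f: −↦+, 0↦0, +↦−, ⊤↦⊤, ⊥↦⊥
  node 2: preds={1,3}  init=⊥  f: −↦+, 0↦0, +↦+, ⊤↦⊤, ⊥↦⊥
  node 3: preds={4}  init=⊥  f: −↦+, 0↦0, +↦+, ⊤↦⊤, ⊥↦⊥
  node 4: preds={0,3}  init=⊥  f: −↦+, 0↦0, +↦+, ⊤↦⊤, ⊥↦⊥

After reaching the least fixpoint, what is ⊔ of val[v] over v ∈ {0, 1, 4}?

0

Trace (11 dequeues):
  [1] u=0 | in ⊥ | out 0 | ==
  [2] u=1 | in ⊥ | out ⊥ | ==
  [3] u=2 | in ⊥ | out ⊥ | ==
  [4] u=3 | in ⊥ | out ⊥ | ==
  [5] u=4 | in 0 | out 0 | prev ⊥ | push {1,3}
  [6] u=1 | in 0 | out 0 | prev ⊥ | push {2}
  [7] u=3 | in 0 | out 0 | prev ⊥ | push {0,1,4}
  [8] u=2 | in 0 | out 0 | prev ⊥ | push {}
  [9] u=0 | in 0 | out 0 | ==
  [10] u=1 | in 0 | out 0 | ==
  [11] u=4 | in 0 | out 0 | ==

Converged values:
  [0] 0
  [1] 0
  [2] 0
  [3] 0
  [4] 0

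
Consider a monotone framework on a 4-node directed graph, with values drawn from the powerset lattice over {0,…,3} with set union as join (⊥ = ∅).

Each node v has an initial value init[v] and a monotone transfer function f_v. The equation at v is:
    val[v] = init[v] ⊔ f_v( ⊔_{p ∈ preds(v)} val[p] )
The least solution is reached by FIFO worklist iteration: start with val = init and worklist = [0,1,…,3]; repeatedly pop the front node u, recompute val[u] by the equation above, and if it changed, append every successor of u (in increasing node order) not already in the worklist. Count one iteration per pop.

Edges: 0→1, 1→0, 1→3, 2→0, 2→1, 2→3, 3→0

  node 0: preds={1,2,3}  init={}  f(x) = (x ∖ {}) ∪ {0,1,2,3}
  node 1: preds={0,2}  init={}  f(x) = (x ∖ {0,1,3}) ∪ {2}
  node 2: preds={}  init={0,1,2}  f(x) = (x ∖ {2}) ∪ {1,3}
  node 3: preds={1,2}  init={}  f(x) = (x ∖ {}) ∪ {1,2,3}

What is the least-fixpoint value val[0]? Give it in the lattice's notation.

Worklist (6 pops):
  #1 pop 0: in={0,1,2} → {0,1,2,3} (was {}); enqueue []
  #2 pop 1: in={0,1,2,3} → {2} (was {}); enqueue [0]
  #3 pop 2: in={} → {0,1,2,3} (was {0,1,2}); enqueue [1]
  #4 pop 3: in={0,1,2,3} → {0,1,2,3} (was {}); enqueue []
  #5 pop 0: in={0,1,2,3} → {0,1,2,3} (no change)
  #6 pop 1: in={0,1,2,3} → {2} (no change)

Fixpoint:
  val[0] = {0,1,2,3}
  val[1] = {2}
  val[2] = {0,1,2,3}
  val[3] = {0,1,2,3}

{0,1,2,3}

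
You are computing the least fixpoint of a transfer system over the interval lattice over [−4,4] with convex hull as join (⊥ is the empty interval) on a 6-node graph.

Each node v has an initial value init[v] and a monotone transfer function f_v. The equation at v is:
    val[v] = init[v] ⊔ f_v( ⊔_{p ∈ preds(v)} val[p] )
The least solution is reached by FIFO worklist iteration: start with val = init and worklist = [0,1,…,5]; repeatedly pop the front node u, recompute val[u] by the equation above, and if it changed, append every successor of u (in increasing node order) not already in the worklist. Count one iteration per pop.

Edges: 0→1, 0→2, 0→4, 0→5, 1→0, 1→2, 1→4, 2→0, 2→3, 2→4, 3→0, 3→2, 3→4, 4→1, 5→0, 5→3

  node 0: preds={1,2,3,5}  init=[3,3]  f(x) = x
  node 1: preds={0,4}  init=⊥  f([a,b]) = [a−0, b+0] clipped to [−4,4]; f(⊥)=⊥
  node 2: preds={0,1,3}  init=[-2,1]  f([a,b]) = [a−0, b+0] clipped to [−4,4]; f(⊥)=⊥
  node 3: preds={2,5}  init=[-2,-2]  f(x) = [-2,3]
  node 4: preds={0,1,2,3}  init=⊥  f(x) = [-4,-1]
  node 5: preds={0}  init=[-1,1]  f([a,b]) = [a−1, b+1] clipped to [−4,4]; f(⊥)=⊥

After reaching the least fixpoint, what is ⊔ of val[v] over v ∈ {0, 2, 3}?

[-4,4]

Worklist (19 pops):
  #1 pop 0: in=[-2,1] → [-2,3] (was [3,3]); enqueue []
  #2 pop 1: in=[-2,3] → [-2,3] (was ⊥); enqueue [0]
  #3 pop 2: in=[-2,3] → [-2,3] (was [-2,1]); enqueue []
  #4 pop 3: in=[-2,3] → [-2,3] (was [-2,-2]); enqueue [2]
  #5 pop 4: in=[-2,3] → [-4,-1] (was ⊥); enqueue [1]
  #6 pop 5: in=[-2,3] → [-3,4] (was [-1,1]); enqueue [3]
  #7 pop 0: in=[-3,4] → [-3,4] (was [-2,3]); enqueue [4,5]
  #8 pop 2: in=[-3,4] → [-3,4] (was [-2,3]); enqueue [0]
  #9 pop 1: in=[-4,4] → [-4,4] (was [-2,3]); enqueue [2]
  #10 pop 3: in=[-3,4] → [-2,3] (no change)
  #11 pop 4: in=[-4,4] → [-4,-1] (no change)
  #12 pop 5: in=[-3,4] → [-4,4] (was [-3,4]); enqueue [3]
  #13 pop 0: in=[-4,4] → [-4,4] (was [-3,4]); enqueue [1,4,5]
  #14 pop 2: in=[-4,4] → [-4,4] (was [-3,4]); enqueue [0]
  #15 pop 3: in=[-4,4] → [-2,3] (no change)
  #16 pop 1: in=[-4,4] → [-4,4] (no change)
  #17 pop 4: in=[-4,4] → [-4,-1] (no change)
  #18 pop 5: in=[-4,4] → [-4,4] (no change)
  #19 pop 0: in=[-4,4] → [-4,4] (no change)

Fixpoint:
  val[0] = [-4,4]
  val[1] = [-4,4]
  val[2] = [-4,4]
  val[3] = [-2,3]
  val[4] = [-4,-1]
  val[5] = [-4,4]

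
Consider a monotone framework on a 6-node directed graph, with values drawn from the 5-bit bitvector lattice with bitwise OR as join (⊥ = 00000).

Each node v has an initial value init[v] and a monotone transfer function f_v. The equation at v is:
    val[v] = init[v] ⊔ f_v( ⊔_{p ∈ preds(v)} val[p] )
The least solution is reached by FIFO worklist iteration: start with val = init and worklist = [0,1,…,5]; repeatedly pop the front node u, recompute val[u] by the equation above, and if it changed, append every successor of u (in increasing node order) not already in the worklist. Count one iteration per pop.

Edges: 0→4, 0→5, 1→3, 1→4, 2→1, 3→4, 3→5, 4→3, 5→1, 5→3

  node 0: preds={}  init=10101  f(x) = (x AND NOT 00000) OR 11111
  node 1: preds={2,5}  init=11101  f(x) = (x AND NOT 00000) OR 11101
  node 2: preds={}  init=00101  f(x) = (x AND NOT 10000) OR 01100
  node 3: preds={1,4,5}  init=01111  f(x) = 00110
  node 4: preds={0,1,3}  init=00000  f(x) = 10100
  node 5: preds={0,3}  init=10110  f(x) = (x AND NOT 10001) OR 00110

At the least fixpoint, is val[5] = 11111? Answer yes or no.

no

Trace (8 dequeues):
  [1] u=0 | in 00000 | out 11111 | prev 10101 | push {}
  [2] u=1 | in 10111 | out 11111 | prev 11101 | push {}
  [3] u=2 | in 00000 | out 01101 | prev 00101 | push {1}
  [4] u=3 | in 11111 | out 01111 | ==
  [5] u=4 | in 11111 | out 10100 | prev 00000 | push {3}
  [6] u=5 | in 11111 | out 11110 | prev 10110 | push {}
  [7] u=1 | in 11111 | out 11111 | ==
  [8] u=3 | in 11111 | out 01111 | ==

Converged values:
  [0] 11111
  [1] 11111
  [2] 01101
  [3] 01111
  [4] 10100
  [5] 11110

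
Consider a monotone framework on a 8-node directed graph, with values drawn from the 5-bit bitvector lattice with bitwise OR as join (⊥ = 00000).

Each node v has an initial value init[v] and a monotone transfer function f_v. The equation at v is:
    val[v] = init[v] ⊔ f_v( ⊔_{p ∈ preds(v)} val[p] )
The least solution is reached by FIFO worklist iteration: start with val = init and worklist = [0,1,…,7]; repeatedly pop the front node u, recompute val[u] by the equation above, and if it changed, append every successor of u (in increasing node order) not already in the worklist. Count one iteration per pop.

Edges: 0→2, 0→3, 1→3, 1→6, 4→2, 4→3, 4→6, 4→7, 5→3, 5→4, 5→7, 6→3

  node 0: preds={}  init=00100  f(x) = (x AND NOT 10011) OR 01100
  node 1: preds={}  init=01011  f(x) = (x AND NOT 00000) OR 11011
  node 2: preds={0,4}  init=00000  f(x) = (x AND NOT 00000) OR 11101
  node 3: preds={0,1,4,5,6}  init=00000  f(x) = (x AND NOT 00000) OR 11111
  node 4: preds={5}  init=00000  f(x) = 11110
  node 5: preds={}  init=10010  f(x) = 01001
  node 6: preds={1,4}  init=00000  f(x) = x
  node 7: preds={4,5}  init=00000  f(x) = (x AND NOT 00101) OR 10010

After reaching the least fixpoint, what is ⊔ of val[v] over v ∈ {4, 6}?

11111

Trace (11 dequeues):
  [1] u=0 | in 00000 | out 01100 | prev 00100 | push {}
  [2] u=1 | in 00000 | out 11011 | prev 01011 | push {}
  [3] u=2 | in 01100 | out 11101 | prev 00000 | push {}
  [4] u=3 | in 11111 | out 11111 | prev 00000 | push {}
  [5] u=4 | in 10010 | out 11110 | prev 00000 | push {2,3}
  [6] u=5 | in 00000 | out 11011 | prev 10010 | push {4}
  [7] u=6 | in 11111 | out 11111 | prev 00000 | push {}
  [8] u=7 | in 11111 | out 11010 | prev 00000 | push {}
  [9] u=2 | in 11110 | out 11111 | prev 11101 | push {}
  [10] u=3 | in 11111 | out 11111 | ==
  [11] u=4 | in 11011 | out 11110 | ==

Converged values:
  [0] 01100
  [1] 11011
  [2] 11111
  [3] 11111
  [4] 11110
  [5] 11011
  [6] 11111
  [7] 11010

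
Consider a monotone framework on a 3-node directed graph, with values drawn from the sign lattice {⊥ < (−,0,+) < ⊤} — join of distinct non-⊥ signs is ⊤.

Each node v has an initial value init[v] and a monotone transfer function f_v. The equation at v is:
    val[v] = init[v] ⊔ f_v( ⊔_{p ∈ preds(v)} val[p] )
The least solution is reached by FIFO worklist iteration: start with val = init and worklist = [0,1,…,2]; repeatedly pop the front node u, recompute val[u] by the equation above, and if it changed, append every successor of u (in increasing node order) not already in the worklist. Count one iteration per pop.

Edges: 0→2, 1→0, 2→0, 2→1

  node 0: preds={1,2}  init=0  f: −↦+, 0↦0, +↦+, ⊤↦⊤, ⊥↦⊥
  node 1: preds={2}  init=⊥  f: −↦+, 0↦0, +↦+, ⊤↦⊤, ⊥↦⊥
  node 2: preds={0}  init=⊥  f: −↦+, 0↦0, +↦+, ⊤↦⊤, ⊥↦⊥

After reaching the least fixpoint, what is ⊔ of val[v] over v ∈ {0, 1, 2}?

Iteration log — 6 steps:
  step 1. node 0  ⊔preds=⊥  new=0  stable
  step 2. node 1  ⊔preds=⊥  new=⊥  stable
  step 3. node 2  ⊔preds=0  new=0  old=⊥  +wl: 0,1
  step 4. node 0  ⊔preds=0  new=0  stable
  step 5. node 1  ⊔preds=0  new=0  old=⊥  +wl: 0
  step 6. node 0  ⊔preds=0  new=0  stable

Least fixpoint reached:
  node 0: 0
  node 1: 0
  node 2: 0

0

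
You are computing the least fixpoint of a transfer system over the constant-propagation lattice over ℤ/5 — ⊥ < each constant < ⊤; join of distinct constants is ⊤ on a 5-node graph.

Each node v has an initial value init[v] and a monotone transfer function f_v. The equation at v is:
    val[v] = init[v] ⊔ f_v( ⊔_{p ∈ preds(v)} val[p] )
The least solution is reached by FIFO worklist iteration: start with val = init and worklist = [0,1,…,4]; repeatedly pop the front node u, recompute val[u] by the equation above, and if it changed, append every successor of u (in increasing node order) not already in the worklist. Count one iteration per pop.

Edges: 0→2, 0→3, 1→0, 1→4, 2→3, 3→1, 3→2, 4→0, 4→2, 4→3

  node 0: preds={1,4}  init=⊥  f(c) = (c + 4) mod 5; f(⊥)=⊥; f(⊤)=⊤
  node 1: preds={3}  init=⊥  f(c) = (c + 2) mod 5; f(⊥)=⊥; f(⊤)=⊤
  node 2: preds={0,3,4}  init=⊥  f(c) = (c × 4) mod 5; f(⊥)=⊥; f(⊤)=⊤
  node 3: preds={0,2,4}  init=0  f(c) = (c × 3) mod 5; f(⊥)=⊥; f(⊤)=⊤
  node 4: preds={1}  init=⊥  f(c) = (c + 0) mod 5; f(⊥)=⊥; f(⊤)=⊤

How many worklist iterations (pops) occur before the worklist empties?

Trace (15 dequeues):
  [1] u=0 | in ⊥ | out ⊥ | ==
  [2] u=1 | in 0 | out 2 | prev ⊥ | push {0}
  [3] u=2 | in 0 | out 0 | prev ⊥ | push {}
  [4] u=3 | in 0 | out 0 | ==
  [5] u=4 | in 2 | out 2 | prev ⊥ | push {2,3}
  [6] u=0 | in 2 | out 1 | prev ⊥ | push {}
  [7] u=2 | in ⊤ | out ⊤ | prev 0 | push {}
  [8] u=3 | in ⊤ | out ⊤ | prev 0 | push {1,2}
  [9] u=1 | in ⊤ | out ⊤ | prev 2 | push {0,4}
  [10] u=2 | in ⊤ | out ⊤ | ==
  [11] u=0 | in ⊤ | out ⊤ | prev 1 | push {2,3}
  [12] u=4 | in ⊤ | out ⊤ | prev 2 | push {0}
  [13] u=2 | in ⊤ | out ⊤ | ==
  [14] u=3 | in ⊤ | out ⊤ | ==
  [15] u=0 | in ⊤ | out ⊤ | ==

Converged values:
  [0] ⊤
  [1] ⊤
  [2] ⊤
  [3] ⊤
  [4] ⊤

15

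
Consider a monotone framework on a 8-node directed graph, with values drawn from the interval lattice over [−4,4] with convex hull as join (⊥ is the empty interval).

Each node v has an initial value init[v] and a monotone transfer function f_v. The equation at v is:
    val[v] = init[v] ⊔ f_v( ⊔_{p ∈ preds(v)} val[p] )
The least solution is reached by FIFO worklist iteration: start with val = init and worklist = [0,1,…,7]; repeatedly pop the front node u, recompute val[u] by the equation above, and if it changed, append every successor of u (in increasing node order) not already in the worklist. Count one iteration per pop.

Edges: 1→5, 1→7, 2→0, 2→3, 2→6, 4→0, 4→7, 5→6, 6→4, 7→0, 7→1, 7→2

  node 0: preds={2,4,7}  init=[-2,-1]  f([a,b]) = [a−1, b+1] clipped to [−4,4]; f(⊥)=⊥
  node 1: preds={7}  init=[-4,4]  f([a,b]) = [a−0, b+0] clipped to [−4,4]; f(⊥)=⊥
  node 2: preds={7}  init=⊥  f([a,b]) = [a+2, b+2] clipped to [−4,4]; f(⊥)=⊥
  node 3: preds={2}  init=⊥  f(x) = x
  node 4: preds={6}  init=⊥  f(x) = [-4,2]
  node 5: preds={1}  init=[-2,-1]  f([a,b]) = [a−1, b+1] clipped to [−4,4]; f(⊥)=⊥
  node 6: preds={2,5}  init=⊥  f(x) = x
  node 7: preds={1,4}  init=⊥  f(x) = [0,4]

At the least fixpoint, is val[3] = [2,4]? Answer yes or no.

yes

Iteration log — 15 steps:
  step 1. node 0  ⊔preds=⊥  new=[-2,-1]  stable
  step 2. node 1  ⊔preds=⊥  new=[-4,4]  stable
  step 3. node 2  ⊔preds=⊥  new=⊥  stable
  step 4. node 3  ⊔preds=⊥  new=⊥  stable
  step 5. node 4  ⊔preds=⊥  new=[-4,2]  old=⊥  +wl: 0
  step 6. node 5  ⊔preds=[-4,4]  new=[-4,4]  old=[-2,-1]  +wl: 
  step 7. node 6  ⊔preds=[-4,4]  new=[-4,4]  old=⊥  +wl: 4
  step 8. node 7  ⊔preds=[-4,4]  new=[0,4]  old=⊥  +wl: 1,2
  step 9. node 0  ⊔preds=[-4,4]  new=[-4,4]  old=[-2,-1]  +wl: 
  step 10. node 4  ⊔preds=[-4,4]  new=[-4,2]  stable
  step 11. node 1  ⊔preds=[0,4]  new=[-4,4]  stable
  step 12. node 2  ⊔preds=[0,4]  new=[2,4]  old=⊥  +wl: 0,3,6
  step 13. node 0  ⊔preds=[-4,4]  new=[-4,4]  stable
  step 14. node 3  ⊔preds=[2,4]  new=[2,4]  old=⊥  +wl: 
  step 15. node 6  ⊔preds=[-4,4]  new=[-4,4]  stable

Least fixpoint reached:
  node 0: [-4,4]
  node 1: [-4,4]
  node 2: [2,4]
  node 3: [2,4]
  node 4: [-4,2]
  node 5: [-4,4]
  node 6: [-4,4]
  node 7: [0,4]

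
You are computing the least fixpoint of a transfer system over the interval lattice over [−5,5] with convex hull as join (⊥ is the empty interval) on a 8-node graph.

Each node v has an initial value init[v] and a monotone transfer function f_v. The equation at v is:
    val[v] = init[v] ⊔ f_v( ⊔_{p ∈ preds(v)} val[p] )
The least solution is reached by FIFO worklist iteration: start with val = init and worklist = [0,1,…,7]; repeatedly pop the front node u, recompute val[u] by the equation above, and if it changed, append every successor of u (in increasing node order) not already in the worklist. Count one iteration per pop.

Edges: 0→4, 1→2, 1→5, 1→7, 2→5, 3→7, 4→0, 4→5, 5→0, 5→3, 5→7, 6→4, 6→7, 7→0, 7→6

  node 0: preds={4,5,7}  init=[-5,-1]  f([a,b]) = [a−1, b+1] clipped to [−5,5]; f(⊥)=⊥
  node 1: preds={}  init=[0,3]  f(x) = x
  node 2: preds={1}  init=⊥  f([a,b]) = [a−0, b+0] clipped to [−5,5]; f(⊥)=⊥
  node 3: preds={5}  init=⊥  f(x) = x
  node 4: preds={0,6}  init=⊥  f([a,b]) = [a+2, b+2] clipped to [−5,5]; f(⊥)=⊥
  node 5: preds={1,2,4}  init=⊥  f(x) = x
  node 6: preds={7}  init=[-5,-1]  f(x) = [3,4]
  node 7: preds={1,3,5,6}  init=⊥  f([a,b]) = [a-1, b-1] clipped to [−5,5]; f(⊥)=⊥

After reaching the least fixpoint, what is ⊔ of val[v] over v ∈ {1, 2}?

Trace (21 dequeues):
  [1] u=0 | in ⊥ | out [-5,-1] | ==
  [2] u=1 | in ⊥ | out [0,3] | ==
  [3] u=2 | in [0,3] | out [0,3] | prev ⊥ | push {}
  [4] u=3 | in ⊥ | out ⊥ | ==
  [5] u=4 | in [-5,-1] | out [-3,1] | prev ⊥ | push {0}
  [6] u=5 | in [-3,3] | out [-3,3] | prev ⊥ | push {3}
  [7] u=6 | in ⊥ | out [-5,4] | prev [-5,-1] | push {4}
  [8] u=7 | in [-5,4] | out [-5,3] | prev ⊥ | push {6}
  [9] u=0 | in [-5,3] | out [-5,4] | prev [-5,-1] | push {}
  [10] u=3 | in [-3,3] | out [-3,3] | prev ⊥ | push {7}
  [11] u=4 | in [-5,4] | out [-3,5] | prev [-3,1] | push {0,5}
  [12] u=6 | in [-5,3] | out [-5,4] | ==
  [13] u=7 | in [-5,4] | out [-5,3] | ==
  [14] u=0 | in [-5,5] | out [-5,5] | prev [-5,4] | push {4}
  [15] u=5 | in [-3,5] | out [-3,5] | prev [-3,3] | push {0,3,7}
  [16] u=4 | in [-5,5] | out [-3,5] | ==
  [17] u=0 | in [-5,5] | out [-5,5] | ==
  [18] u=3 | in [-3,5] | out [-3,5] | prev [-3,3] | push {}
  [19] u=7 | in [-5,5] | out [-5,4] | prev [-5,3] | push {0,6}
  [20] u=0 | in [-5,5] | out [-5,5] | ==
  [21] u=6 | in [-5,4] | out [-5,4] | ==

Converged values:
  [0] [-5,5]
  [1] [0,3]
  [2] [0,3]
  [3] [-3,5]
  [4] [-3,5]
  [5] [-3,5]
  [6] [-5,4]
  [7] [-5,4]

[0,3]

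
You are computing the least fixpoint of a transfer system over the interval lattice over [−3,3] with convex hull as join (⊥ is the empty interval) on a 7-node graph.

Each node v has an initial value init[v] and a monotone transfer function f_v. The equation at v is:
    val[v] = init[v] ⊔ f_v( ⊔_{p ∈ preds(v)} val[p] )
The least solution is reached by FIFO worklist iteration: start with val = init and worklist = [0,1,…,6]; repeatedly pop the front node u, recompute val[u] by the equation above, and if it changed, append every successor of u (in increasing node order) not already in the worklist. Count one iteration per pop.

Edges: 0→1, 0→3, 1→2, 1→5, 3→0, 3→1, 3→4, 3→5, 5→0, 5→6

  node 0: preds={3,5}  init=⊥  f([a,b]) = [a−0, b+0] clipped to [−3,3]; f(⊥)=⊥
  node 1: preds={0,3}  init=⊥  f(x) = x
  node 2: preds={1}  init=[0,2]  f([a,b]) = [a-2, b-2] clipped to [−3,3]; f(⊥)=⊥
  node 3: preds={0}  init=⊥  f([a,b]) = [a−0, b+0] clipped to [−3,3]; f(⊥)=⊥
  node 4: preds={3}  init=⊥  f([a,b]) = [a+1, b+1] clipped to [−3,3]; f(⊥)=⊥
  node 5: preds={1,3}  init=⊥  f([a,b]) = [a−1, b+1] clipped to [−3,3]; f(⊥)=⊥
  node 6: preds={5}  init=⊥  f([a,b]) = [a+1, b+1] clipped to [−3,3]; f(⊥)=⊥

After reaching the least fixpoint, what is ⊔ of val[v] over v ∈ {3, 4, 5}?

Trace (7 dequeues):
  [1] u=0 | in ⊥ | out ⊥ | ==
  [2] u=1 | in ⊥ | out ⊥ | ==
  [3] u=2 | in ⊥ | out [0,2] | ==
  [4] u=3 | in ⊥ | out ⊥ | ==
  [5] u=4 | in ⊥ | out ⊥ | ==
  [6] u=5 | in ⊥ | out ⊥ | ==
  [7] u=6 | in ⊥ | out ⊥ | ==

Converged values:
  [0] ⊥
  [1] ⊥
  [2] [0,2]
  [3] ⊥
  [4] ⊥
  [5] ⊥
  [6] ⊥

⊥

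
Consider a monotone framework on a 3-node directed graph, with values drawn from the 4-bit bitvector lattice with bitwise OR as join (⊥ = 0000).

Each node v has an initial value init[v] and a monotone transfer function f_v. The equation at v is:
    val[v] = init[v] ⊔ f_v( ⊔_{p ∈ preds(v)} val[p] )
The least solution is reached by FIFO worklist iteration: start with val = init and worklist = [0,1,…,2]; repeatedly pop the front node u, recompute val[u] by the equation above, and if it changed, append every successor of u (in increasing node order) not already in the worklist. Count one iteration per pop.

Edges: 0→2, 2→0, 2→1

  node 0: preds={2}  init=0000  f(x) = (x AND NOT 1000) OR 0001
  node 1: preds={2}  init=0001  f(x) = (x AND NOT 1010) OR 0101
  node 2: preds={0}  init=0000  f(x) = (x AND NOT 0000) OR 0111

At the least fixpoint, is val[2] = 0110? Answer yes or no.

Iteration log — 6 steps:
  step 1. node 0  ⊔preds=0000  new=0001  old=0000  +wl: 
  step 2. node 1  ⊔preds=0000  new=0101  old=0001  +wl: 
  step 3. node 2  ⊔preds=0001  new=0111  old=0000  +wl: 0,1
  step 4. node 0  ⊔preds=0111  new=0111  old=0001  +wl: 2
  step 5. node 1  ⊔preds=0111  new=0101  stable
  step 6. node 2  ⊔preds=0111  new=0111  stable

Least fixpoint reached:
  node 0: 0111
  node 1: 0101
  node 2: 0111

no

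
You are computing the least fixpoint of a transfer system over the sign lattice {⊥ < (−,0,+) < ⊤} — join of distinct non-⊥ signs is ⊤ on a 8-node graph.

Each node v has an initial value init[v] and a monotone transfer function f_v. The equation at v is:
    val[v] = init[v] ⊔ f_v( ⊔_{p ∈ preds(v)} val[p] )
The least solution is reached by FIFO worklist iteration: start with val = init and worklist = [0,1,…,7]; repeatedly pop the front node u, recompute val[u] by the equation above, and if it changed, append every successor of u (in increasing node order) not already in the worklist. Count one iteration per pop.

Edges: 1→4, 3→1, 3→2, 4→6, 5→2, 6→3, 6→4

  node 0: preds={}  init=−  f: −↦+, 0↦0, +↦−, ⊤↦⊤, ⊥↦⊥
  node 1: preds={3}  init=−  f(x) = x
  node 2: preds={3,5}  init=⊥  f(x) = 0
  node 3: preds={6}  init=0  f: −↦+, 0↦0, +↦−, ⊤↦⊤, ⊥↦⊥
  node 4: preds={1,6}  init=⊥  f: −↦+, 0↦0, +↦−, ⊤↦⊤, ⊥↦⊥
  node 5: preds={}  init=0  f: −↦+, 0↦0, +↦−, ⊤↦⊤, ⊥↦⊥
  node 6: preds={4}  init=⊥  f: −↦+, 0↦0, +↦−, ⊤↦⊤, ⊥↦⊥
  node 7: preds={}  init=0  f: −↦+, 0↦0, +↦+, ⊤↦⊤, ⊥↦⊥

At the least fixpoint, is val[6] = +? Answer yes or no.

no

Iteration log — 12 steps:
  step 1. node 0  ⊔preds=⊥  new=−  stable
  step 2. node 1  ⊔preds=0  new=⊤  old=−  +wl: 
  step 3. node 2  ⊔preds=0  new=0  old=⊥  +wl: 
  step 4. node 3  ⊔preds=⊥  new=0  stable
  step 5. node 4  ⊔preds=⊤  new=⊤  old=⊥  +wl: 
  step 6. node 5  ⊔preds=⊥  new=0  stable
  step 7. node 6  ⊔preds=⊤  new=⊤  old=⊥  +wl: 3,4
  step 8. node 7  ⊔preds=⊥  new=0  stable
  step 9. node 3  ⊔preds=⊤  new=⊤  old=0  +wl: 1,2
  step 10. node 4  ⊔preds=⊤  new=⊤  stable
  step 11. node 1  ⊔preds=⊤  new=⊤  stable
  step 12. node 2  ⊔preds=⊤  new=0  stable

Least fixpoint reached:
  node 0: −
  node 1: ⊤
  node 2: 0
  node 3: ⊤
  node 4: ⊤
  node 5: 0
  node 6: ⊤
  node 7: 0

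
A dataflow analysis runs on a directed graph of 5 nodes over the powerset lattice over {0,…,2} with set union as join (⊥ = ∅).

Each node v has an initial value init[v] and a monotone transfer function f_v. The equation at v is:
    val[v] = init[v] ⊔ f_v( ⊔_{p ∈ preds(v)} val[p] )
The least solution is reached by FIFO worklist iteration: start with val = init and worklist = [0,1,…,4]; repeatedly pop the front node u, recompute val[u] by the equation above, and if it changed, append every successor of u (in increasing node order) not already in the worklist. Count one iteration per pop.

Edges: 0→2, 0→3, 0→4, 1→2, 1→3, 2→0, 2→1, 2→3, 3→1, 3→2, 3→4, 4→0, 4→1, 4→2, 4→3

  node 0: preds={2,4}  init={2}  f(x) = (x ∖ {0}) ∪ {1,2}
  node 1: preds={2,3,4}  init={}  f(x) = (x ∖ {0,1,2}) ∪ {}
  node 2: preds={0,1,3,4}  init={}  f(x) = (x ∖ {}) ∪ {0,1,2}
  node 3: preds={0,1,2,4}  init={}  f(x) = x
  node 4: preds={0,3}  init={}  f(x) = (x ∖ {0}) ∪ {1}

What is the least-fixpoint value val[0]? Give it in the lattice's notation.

Trace (9 dequeues):
  [1] u=0 | in {} | out {1,2} | prev {2} | push {}
  [2] u=1 | in {} | out {} | ==
  [3] u=2 | in {1,2} | out {0,1,2} | prev {} | push {0,1}
  [4] u=3 | in {0,1,2} | out {0,1,2} | prev {} | push {2}
  [5] u=4 | in {0,1,2} | out {1,2} | prev {} | push {3}
  [6] u=0 | in {0,1,2} | out {1,2} | ==
  [7] u=1 | in {0,1,2} | out {} | ==
  [8] u=2 | in {0,1,2} | out {0,1,2} | ==
  [9] u=3 | in {0,1,2} | out {0,1,2} | ==

Converged values:
  [0] {1,2}
  [1] {}
  [2] {0,1,2}
  [3] {0,1,2}
  [4] {1,2}

{1,2}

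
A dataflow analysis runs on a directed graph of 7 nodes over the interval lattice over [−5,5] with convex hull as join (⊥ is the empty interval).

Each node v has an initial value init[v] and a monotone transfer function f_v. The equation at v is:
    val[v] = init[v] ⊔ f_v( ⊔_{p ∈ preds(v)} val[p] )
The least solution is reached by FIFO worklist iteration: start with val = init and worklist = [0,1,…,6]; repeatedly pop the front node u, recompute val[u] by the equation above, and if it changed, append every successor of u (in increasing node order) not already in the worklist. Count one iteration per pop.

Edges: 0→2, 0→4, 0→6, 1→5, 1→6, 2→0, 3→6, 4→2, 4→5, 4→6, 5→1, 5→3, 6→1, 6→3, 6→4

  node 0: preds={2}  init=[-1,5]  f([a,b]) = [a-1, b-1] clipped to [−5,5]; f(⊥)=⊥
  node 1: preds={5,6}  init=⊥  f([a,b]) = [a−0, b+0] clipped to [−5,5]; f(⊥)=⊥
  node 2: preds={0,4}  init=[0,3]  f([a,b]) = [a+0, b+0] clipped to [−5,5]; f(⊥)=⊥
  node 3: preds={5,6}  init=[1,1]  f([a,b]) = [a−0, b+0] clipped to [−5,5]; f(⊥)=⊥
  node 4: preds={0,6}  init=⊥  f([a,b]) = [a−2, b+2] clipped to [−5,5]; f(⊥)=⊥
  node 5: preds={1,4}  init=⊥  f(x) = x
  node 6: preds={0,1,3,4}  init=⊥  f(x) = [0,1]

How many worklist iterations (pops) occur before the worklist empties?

30

Trace (30 dequeues):
  [1] u=0 | in [0,3] | out [-1,5] | ==
  [2] u=1 | in ⊥ | out ⊥ | ==
  [3] u=2 | in [-1,5] | out [-1,5] | prev [0,3] | push {0}
  [4] u=3 | in ⊥ | out [1,1] | ==
  [5] u=4 | in [-1,5] | out [-3,5] | prev ⊥ | push {2}
  [6] u=5 | in [-3,5] | out [-3,5] | prev ⊥ | push {1,3}
  [7] u=6 | in [-3,5] | out [0,1] | prev ⊥ | push {4}
  [8] u=0 | in [-1,5] | out [-2,5] | prev [-1,5] | push {6}
  [9] u=2 | in [-3,5] | out [-3,5] | prev [-1,5] | push {0}
  [10] u=1 | in [-3,5] | out [-3,5] | prev ⊥ | push {5}
  [11] u=3 | in [-3,5] | out [-3,5] | prev [1,1] | push {}
  [12] u=4 | in [-2,5] | out [-4,5] | prev [-3,5] | push {2}
  [13] u=6 | in [-4,5] | out [0,1] | ==
  [14] u=0 | in [-3,5] | out [-4,5] | prev [-2,5] | push {4,6}
  [15] u=5 | in [-4,5] | out [-4,5] | prev [-3,5] | push {1,3}
  [16] u=2 | in [-4,5] | out [-4,5] | prev [-3,5] | push {0}
  [17] u=4 | in [-4,5] | out [-5,5] | prev [-4,5] | push {2,5}
  [18] u=6 | in [-5,5] | out [0,1] | ==
  [19] u=1 | in [-4,5] | out [-4,5] | prev [-3,5] | push {6}
  [20] u=3 | in [-4,5] | out [-4,5] | prev [-3,5] | push {}
  [21] u=0 | in [-4,5] | out [-5,5] | prev [-4,5] | push {4}
  [22] u=2 | in [-5,5] | out [-5,5] | prev [-4,5] | push {0}
  [23] u=5 | in [-5,5] | out [-5,5] | prev [-4,5] | push {1,3}
  [24] u=6 | in [-5,5] | out [0,1] | ==
  [25] u=4 | in [-5,5] | out [-5,5] | ==
  [26] u=0 | in [-5,5] | out [-5,5] | ==
  [27] u=1 | in [-5,5] | out [-5,5] | prev [-4,5] | push {5,6}
  [28] u=3 | in [-5,5] | out [-5,5] | prev [-4,5] | push {}
  [29] u=5 | in [-5,5] | out [-5,5] | ==
  [30] u=6 | in [-5,5] | out [0,1] | ==

Converged values:
  [0] [-5,5]
  [1] [-5,5]
  [2] [-5,5]
  [3] [-5,5]
  [4] [-5,5]
  [5] [-5,5]
  [6] [0,1]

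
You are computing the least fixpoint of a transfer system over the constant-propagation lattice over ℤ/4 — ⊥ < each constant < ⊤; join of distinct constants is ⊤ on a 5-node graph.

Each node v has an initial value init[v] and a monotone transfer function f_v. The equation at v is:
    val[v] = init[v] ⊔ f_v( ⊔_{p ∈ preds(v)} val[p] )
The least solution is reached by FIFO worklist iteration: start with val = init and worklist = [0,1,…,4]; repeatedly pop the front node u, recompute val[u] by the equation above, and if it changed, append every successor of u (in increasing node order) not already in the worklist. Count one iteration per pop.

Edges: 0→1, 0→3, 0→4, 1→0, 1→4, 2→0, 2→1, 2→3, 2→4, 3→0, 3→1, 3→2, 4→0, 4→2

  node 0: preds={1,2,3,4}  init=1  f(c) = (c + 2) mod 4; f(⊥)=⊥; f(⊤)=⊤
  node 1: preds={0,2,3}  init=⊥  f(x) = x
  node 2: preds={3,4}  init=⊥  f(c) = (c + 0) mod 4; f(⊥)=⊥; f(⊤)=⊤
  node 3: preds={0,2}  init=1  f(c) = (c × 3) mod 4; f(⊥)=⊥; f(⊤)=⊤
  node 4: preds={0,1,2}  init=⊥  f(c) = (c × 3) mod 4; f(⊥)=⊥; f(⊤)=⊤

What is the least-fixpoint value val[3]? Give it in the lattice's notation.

⊤

Worklist (12 pops):
  #1 pop 0: in=1 → ⊤ (was 1); enqueue []
  #2 pop 1: in=⊤ → ⊤ (was ⊥); enqueue [0]
  #3 pop 2: in=1 → 1 (was ⊥); enqueue [1]
  #4 pop 3: in=⊤ → ⊤ (was 1); enqueue [2]
  #5 pop 4: in=⊤ → ⊤ (was ⊥); enqueue []
  #6 pop 0: in=⊤ → ⊤ (no change)
  #7 pop 1: in=⊤ → ⊤ (no change)
  #8 pop 2: in=⊤ → ⊤ (was 1); enqueue [0,1,3,4]
  #9 pop 0: in=⊤ → ⊤ (no change)
  #10 pop 1: in=⊤ → ⊤ (no change)
  #11 pop 3: in=⊤ → ⊤ (no change)
  #12 pop 4: in=⊤ → ⊤ (no change)

Fixpoint:
  val[0] = ⊤
  val[1] = ⊤
  val[2] = ⊤
  val[3] = ⊤
  val[4] = ⊤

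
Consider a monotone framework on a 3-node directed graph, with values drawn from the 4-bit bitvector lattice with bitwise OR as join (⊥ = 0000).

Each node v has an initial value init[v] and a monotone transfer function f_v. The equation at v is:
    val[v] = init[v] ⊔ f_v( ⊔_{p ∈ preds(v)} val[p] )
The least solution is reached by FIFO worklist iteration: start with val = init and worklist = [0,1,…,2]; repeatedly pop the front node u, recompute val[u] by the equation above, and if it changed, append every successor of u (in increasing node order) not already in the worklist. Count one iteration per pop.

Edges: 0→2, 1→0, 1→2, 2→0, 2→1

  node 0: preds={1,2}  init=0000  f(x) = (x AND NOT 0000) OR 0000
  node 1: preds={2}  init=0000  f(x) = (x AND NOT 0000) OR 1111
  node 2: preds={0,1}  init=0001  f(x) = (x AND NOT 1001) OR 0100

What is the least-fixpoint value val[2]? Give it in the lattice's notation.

Worklist (6 pops):
  #1 pop 0: in=0001 → 0001 (was 0000); enqueue []
  #2 pop 1: in=0001 → 1111 (was 0000); enqueue [0]
  #3 pop 2: in=1111 → 0111 (was 0001); enqueue [1]
  #4 pop 0: in=1111 → 1111 (was 0001); enqueue [2]
  #5 pop 1: in=0111 → 1111 (no change)
  #6 pop 2: in=1111 → 0111 (no change)

Fixpoint:
  val[0] = 1111
  val[1] = 1111
  val[2] = 0111

0111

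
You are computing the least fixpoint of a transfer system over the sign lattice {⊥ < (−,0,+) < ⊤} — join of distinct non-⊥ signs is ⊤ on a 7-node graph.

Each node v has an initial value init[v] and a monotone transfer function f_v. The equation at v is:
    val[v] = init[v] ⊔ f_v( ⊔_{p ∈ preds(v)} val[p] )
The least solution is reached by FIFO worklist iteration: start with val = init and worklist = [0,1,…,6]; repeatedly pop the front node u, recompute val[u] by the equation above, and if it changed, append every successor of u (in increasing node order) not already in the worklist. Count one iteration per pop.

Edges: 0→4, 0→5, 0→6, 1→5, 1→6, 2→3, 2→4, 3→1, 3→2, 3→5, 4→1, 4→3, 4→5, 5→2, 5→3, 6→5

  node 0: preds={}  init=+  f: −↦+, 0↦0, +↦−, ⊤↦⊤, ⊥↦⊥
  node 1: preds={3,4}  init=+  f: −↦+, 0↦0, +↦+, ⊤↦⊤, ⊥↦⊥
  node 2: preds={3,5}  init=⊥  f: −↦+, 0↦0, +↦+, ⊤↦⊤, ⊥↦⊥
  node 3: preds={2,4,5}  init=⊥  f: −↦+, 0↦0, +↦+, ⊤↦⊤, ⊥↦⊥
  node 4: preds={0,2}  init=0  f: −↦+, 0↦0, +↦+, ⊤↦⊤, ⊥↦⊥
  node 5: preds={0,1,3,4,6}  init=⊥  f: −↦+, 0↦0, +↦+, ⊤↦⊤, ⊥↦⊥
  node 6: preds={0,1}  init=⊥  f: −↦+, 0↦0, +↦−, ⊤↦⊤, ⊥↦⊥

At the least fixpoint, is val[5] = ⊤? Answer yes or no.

yes

Iteration log — 14 steps:
  step 1. node 0  ⊔preds=⊥  new=+  stable
  step 2. node 1  ⊔preds=0  new=⊤  old=+  +wl: 
  step 3. node 2  ⊔preds=⊥  new=⊥  stable
  step 4. node 3  ⊔preds=0  new=0  old=⊥  +wl: 1,2
  step 5. node 4  ⊔preds=+  new=⊤  old=0  +wl: 3
  step 6. node 5  ⊔preds=⊤  new=⊤  old=⊥  +wl: 
  step 7. node 6  ⊔preds=⊤  new=⊤  old=⊥  +wl: 5
  step 8. node 1  ⊔preds=⊤  new=⊤  stable
  step 9. node 2  ⊔preds=⊤  new=⊤  old=⊥  +wl: 4
  step 10. node 3  ⊔preds=⊤  new=⊤  old=0  +wl: 1,2
  step 11. node 5  ⊔preds=⊤  new=⊤  stable
  step 12. node 4  ⊔preds=⊤  new=⊤  stable
  step 13. node 1  ⊔preds=⊤  new=⊤  stable
  step 14. node 2  ⊔preds=⊤  new=⊤  stable

Least fixpoint reached:
  node 0: +
  node 1: ⊤
  node 2: ⊤
  node 3: ⊤
  node 4: ⊤
  node 5: ⊤
  node 6: ⊤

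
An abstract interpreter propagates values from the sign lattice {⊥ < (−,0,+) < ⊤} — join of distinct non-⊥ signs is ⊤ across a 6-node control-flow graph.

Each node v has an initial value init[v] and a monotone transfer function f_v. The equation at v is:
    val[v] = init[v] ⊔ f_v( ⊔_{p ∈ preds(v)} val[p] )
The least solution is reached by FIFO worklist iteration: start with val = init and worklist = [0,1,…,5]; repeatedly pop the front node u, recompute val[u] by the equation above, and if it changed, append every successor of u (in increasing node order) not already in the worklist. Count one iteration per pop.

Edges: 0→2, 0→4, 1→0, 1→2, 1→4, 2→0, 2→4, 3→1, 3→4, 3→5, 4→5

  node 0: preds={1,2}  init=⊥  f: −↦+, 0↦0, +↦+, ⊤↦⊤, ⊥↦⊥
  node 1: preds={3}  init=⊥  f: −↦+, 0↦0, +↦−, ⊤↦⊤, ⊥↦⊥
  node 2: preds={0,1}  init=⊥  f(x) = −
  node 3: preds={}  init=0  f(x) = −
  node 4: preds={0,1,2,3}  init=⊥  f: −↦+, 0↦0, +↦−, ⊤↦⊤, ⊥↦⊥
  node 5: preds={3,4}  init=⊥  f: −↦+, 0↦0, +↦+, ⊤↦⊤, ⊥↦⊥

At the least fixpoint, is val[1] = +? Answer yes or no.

Worklist (11 pops):
  #1 pop 0: in=⊥ → ⊥ (no change)
  #2 pop 1: in=0 → 0 (was ⊥); enqueue [0]
  #3 pop 2: in=0 → − (was ⊥); enqueue []
  #4 pop 3: in=⊥ → ⊤ (was 0); enqueue [1]
  #5 pop 4: in=⊤ → ⊤ (was ⊥); enqueue []
  #6 pop 5: in=⊤ → ⊤ (was ⊥); enqueue []
  #7 pop 0: in=⊤ → ⊤ (was ⊥); enqueue [2,4]
  #8 pop 1: in=⊤ → ⊤ (was 0); enqueue [0]
  #9 pop 2: in=⊤ → − (no change)
  #10 pop 4: in=⊤ → ⊤ (no change)
  #11 pop 0: in=⊤ → ⊤ (no change)

Fixpoint:
  val[0] = ⊤
  val[1] = ⊤
  val[2] = −
  val[3] = ⊤
  val[4] = ⊤
  val[5] = ⊤

no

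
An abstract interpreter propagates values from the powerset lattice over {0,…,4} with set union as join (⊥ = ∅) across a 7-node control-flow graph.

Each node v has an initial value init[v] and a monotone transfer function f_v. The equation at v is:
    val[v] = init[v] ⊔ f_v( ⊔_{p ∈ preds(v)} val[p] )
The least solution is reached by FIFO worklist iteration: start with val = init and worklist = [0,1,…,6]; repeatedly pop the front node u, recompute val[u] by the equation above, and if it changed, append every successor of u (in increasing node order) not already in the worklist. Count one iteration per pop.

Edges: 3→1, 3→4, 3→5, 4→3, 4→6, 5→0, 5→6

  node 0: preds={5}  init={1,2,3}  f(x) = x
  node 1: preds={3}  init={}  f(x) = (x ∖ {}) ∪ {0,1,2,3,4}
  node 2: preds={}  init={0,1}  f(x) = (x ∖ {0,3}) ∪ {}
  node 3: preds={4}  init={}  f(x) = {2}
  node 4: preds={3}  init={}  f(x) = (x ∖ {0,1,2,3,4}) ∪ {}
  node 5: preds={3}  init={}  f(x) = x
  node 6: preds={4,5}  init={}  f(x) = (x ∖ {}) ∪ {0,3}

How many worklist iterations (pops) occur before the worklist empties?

Iteration log — 9 steps:
  step 1. node 0  ⊔preds={}  new={1,2,3}  stable
  step 2. node 1  ⊔preds={}  new={0,1,2,3,4}  old={}  +wl: 
  step 3. node 2  ⊔preds={}  new={0,1}  stable
  step 4. node 3  ⊔preds={}  new={2}  old={}  +wl: 1
  step 5. node 4  ⊔preds={2}  new={}  stable
  step 6. node 5  ⊔preds={2}  new={2}  old={}  +wl: 0
  step 7. node 6  ⊔preds={2}  new={0,2,3}  old={}  +wl: 
  step 8. node 1  ⊔preds={2}  new={0,1,2,3,4}  stable
  step 9. node 0  ⊔preds={2}  new={1,2,3}  stable

Least fixpoint reached:
  node 0: {1,2,3}
  node 1: {0,1,2,3,4}
  node 2: {0,1}
  node 3: {2}
  node 4: {}
  node 5: {2}
  node 6: {0,2,3}

9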